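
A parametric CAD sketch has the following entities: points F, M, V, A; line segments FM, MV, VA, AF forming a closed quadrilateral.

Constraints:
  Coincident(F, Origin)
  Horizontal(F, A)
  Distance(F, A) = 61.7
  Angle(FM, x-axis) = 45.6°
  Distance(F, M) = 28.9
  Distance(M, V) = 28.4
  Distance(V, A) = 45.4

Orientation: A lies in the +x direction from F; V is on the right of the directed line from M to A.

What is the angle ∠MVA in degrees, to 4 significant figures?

73.77°

Checks: |MV| = 28.40 ✓; |VA| = 45.40 ✓.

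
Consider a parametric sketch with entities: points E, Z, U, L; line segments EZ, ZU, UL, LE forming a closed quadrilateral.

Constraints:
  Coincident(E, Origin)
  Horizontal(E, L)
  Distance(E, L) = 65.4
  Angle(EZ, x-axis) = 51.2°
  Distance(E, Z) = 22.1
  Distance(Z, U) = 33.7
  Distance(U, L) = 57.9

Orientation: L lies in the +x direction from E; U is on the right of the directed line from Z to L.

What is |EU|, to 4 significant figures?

18.98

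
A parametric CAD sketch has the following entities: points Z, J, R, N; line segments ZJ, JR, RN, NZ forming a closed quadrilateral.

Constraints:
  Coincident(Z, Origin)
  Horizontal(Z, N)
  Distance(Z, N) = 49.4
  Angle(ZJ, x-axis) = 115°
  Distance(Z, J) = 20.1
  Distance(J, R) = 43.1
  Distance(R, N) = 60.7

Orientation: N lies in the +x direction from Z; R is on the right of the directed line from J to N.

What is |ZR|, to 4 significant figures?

25.53

Checks: |JR| = 43.10 ✓; |RN| = 60.70 ✓.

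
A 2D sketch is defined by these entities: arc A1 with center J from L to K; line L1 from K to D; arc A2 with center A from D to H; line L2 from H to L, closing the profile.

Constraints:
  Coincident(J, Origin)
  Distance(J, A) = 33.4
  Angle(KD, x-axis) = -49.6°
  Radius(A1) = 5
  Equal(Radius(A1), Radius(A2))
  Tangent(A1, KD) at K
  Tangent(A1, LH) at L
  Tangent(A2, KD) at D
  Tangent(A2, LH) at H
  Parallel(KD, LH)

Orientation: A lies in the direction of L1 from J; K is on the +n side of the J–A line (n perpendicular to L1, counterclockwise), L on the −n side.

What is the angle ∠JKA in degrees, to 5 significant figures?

81.486°

The slot axis is L1's direction at -49.6°, so u = (cos -49.6°, sin -49.6°) = (0.64812, -0.76154) and n = (−sin -49.6°, cos -49.6°) = (0.76154, 0.64812). J is at the origin and A lies 33.4 along u from J, so A = 33.4·u = (21.647, -25.435). Tangency of A1 to both parallel lines with radius 5.0 puts K and L at J ± 5.0·n: K = (3.8077, 3.2406), L = (-3.8077, -3.2406). Then cos ∠JKA = KJ·KA / (|KJ||KA|), giving 81.486°.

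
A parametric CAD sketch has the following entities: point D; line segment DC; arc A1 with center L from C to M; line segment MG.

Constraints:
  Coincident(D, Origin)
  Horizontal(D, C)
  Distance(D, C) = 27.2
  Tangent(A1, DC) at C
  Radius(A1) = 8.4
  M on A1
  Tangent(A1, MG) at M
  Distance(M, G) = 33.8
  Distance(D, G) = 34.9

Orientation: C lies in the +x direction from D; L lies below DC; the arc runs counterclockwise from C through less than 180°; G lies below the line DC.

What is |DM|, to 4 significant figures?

20.25

Checks: |LM| = 8.400 ✓; ∠(LM, MG) = 90.00° ✓; |MG| = 33.80 ✓; |DG| = 34.90 ✓.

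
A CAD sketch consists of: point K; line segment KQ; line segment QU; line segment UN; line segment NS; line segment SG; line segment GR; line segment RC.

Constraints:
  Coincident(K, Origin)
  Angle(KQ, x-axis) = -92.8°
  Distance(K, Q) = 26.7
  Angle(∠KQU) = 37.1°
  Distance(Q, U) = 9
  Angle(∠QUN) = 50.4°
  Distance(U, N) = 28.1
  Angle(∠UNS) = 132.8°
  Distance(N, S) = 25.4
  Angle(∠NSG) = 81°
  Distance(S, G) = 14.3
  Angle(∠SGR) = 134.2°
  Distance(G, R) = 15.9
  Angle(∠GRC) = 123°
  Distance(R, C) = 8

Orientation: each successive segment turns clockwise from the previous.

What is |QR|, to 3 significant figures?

20.4

K is at the origin; KQ runs at -92.8° with length 26.7, so Q = (-1.30, -26.7). ∠KQU = 37.1° gives QU at 124° from the x-axis; with |QU| = 9.0, U = (-6.38, -19.2). ∠QUN = 50.4° gives UN at -5.30° from the x-axis; with |UN| = 28.1, N = (21.6, -21.8). ∠UNS = 132.8° gives NS at -52.5° from the x-axis; with |NS| = 25.4, S = (37.1, -42.0). ∠NSG = 81.0° gives SG at -151° from the x-axis; with |SG| = 14.3, G = (24.5, -48.8). ∠SGR = 134.2° gives GR at 163° from the x-axis; with |GR| = 15.9, R = (9.32, -44.1). Then |QR| = |R − Q| = 20.4.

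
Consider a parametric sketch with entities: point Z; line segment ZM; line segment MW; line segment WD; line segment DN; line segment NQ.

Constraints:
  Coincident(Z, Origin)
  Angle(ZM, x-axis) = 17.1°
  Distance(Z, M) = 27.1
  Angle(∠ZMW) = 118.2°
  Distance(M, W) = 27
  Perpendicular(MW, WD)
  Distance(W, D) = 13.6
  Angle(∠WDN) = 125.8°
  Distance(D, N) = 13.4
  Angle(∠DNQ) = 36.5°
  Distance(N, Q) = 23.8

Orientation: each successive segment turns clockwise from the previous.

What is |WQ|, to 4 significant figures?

3.836

Z is at the origin; ZM runs at 17.1° with length 27.1, so M = (25.90, 7.968). ∠ZMW = 118.2° gives MW at -44.70° from the x-axis; with |MW| = 27.0, W = (45.09, -11.02). MW ⟂ WD, so WD runs at -134.7°; with |WD| = 13.6, D = (35.53, -20.69). ∠WDN = 125.8° gives DN at 171.1° from the x-axis; with |DN| = 13.4, N = (22.29, -18.62). ∠DNQ = 36.5° gives NQ at 27.60° from the x-axis; with |NQ| = 23.8, Q = (43.38, -7.590). Then |WQ| = |Q − W| = 3.836.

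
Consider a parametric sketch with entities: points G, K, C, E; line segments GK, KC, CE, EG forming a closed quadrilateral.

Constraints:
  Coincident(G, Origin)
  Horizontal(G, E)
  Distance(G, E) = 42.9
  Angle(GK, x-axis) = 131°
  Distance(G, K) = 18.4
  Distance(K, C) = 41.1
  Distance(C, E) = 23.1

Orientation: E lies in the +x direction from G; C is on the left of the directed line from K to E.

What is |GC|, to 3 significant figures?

34.1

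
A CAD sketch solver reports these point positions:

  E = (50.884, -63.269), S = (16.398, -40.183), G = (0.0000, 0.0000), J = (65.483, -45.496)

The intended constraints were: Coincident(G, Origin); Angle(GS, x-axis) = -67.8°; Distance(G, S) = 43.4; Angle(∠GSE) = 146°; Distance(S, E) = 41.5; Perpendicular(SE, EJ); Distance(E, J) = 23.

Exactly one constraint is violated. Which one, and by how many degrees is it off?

Perpendicular(SE, EJ) — off by 5.60°.

G = (0.00, 0.00) ✓; GS at -67.80° ✓; |GS| = 43.40 ✓; ∠GSE = 146.0° ✓; |SE| = 41.50 ✓; ∠(SE, EJ) = 84.40° ✗; |EJ| = 23.00 ✓.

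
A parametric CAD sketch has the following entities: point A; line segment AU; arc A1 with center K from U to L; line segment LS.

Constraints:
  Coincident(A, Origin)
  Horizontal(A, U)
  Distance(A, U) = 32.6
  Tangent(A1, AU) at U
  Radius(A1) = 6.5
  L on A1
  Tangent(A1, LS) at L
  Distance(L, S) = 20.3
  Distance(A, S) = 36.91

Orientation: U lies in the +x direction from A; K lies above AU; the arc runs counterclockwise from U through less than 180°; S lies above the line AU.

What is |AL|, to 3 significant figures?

39.2

Checks: |KL| = 6.500 ✓; ∠(KL, LS) = 90.00° ✓; |LS| = 20.30 ✓; |AS| = 36.91 ✓.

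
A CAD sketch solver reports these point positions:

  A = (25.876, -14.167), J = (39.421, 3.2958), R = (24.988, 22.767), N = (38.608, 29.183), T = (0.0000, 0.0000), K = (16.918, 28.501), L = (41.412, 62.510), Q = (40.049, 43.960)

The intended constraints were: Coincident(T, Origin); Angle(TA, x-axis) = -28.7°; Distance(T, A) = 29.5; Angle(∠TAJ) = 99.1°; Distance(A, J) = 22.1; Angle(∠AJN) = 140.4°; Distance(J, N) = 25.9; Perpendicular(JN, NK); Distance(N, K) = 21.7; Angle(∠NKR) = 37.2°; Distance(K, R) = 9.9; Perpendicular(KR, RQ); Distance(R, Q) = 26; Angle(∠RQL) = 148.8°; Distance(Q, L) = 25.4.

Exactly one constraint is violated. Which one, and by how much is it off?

Distance(Q, L) = 25.4 — off by 6.80.

T = (0.00, 0.00) ✓; TA at -28.70° ✓; |TA| = 29.50 ✓; ∠TAJ = 99.10° ✓; |AJ| = 22.10 ✓; ∠AJN = 140.4° ✓; |JN| = 25.90 ✓; ∠(JN, NK) = 90.00° ✓; |NK| = 21.70 ✓; ∠NKR = 37.20° ✓; |KR| = 9.900 ✓; ∠(KR, RQ) = 90.00° ✓; |RQ| = 26.00 ✓; ∠RQL = 148.8° ✓; |QL| = 18.60 ✗.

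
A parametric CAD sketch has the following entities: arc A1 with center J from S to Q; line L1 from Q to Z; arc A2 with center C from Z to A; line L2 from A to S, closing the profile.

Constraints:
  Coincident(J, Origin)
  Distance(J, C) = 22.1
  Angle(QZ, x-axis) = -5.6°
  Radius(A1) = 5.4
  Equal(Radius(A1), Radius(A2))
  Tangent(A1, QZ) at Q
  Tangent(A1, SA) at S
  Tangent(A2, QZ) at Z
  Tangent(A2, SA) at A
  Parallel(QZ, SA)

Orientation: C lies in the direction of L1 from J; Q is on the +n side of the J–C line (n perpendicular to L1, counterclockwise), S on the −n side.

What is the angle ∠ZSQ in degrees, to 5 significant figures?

63.956°

The slot axis is L1's direction at -5.6°, so u = (cos -5.6°, sin -5.6°) = (0.99523, -0.097583) and n = (−sin -5.6°, cos -5.6°) = (0.097583, 0.99523). J is at the origin and C lies 22.1 along u from J, so C = 22.1·u = (21.995, -2.1566). Tangency of A1 to both parallel lines with radius 5.4 puts Q and S at J ± 5.4·n: Q = (0.52695, 5.3742), S = (-0.52695, -5.3742). Equal radii place Z and A the same way about C: Z = C + 5.4·n = (22.521, 3.2176), A = C − 5.4·n = (21.468, -7.5308). Then cos ∠ZSQ = SZ·SQ / (|SZ||SQ|), giving 63.956°.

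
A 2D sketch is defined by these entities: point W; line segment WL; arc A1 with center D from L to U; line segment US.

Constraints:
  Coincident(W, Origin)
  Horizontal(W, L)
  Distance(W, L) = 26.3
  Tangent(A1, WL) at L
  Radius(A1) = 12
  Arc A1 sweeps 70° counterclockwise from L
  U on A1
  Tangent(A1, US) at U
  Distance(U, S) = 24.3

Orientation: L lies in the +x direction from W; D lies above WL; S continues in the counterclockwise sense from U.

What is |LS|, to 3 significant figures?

36.4

W is at the origin; WL is horizontal with |WL| = 26.3 and L on the +x side, so L = (26.3, 0.00). Since A1 is tangent to WL there, DL ⟂ WL, so D = L + (0, 12) = (26.3, 12.0). On A1, L sits at bearing -90° from D; a 70° counterclockwise sweep puts U at bearing -20°, so U = D + 12.0·(cos -20°, sin -20°) = (37.6, 7.90). Tangency of A1 to US means the radius DU is perpendicular to US, so US runs along (−sin -20°, cos -20°); with |US| = 24.3, S = (45.9, 30.7). Then |LS| = |S − L| = 36.4.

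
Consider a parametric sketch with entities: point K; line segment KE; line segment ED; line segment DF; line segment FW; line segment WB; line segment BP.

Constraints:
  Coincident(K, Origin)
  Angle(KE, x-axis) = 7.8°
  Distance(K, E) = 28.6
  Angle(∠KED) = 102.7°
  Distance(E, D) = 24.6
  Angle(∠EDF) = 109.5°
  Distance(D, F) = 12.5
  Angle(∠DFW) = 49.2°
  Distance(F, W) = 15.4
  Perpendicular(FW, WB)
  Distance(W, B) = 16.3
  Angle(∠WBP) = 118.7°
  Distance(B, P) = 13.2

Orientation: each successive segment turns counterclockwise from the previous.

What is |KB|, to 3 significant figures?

45.5

K is at the origin; KE runs at 7.8° with length 28.6, so E = (28.3, 3.88). ∠KED = 102.7° gives ED at 85.1° from the x-axis; with |ED| = 24.6, D = (30.4, 28.4). ∠EDF = 109.5° gives DF at 156° from the x-axis; with |DF| = 12.5, F = (19.1, 33.6). ∠DFW = 49.2° gives FW at -73.6° from the x-axis; with |FW| = 15.4, W = (23.4, 18.8). The perpendicularity gives WB at right angles to FW, so WB runs at 16.4°; with |WB| = 16.3, B = (39.0, 23.4). Then |KB| = |B − K| = 45.5.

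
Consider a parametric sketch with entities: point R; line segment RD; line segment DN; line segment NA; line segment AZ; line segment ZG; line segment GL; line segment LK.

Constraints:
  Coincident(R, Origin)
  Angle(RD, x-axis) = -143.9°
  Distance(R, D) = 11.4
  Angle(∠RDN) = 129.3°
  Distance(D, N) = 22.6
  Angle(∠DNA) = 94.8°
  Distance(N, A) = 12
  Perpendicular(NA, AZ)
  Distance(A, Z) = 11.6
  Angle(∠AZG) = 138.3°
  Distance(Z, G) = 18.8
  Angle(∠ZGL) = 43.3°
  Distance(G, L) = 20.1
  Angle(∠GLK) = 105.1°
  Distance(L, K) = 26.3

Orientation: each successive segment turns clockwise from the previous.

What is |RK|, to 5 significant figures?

37.040

R is at the origin; RD runs at -143.9° with length 11.4, so D = (-9.2111, -6.7168). ∠RDN = 129.3° gives DN at 165.40° from the x-axis; with |DN| = 22.6, N = (-31.081, -1.0201). ∠DNA = 94.8° gives NA at 80.200° from the x-axis; with |NA| = 12.0, A = (-29.039, 10.805). NA ⟂ AZ, so AZ runs at -9.8000°; with |AZ| = 11.6, Z = (-17.608, 8.8304). ∠AZG = 138.3° gives ZG at -51.500° from the x-axis; with |ZG| = 18.8, G = (-5.9048, -5.8826). ∠ZGL = 43.3° gives GL at 171.80° from the x-axis; with |GL| = 20.1, L = (-25.799, -3.0158). ∠GLK = 105.1° gives LK at 96.900° from the x-axis; with |LK| = 26.3, K = (-28.959, 23.094). Then |RK| = |K − R| = 37.040.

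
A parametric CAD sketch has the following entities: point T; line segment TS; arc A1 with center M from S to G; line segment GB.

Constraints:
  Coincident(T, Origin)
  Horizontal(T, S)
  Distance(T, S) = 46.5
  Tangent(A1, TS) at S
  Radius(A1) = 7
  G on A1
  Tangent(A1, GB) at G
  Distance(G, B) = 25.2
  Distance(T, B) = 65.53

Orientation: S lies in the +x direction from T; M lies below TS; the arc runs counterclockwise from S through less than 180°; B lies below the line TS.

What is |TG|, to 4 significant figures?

42.88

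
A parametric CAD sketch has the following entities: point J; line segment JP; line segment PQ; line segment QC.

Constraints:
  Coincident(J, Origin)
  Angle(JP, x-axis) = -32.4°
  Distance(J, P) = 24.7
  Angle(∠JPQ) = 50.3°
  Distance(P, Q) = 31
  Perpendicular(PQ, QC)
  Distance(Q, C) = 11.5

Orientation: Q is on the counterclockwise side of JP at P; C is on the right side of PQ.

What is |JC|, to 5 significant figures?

34.091

∠JPQ = 50.3°, so PQ runs at -32.4° + (180° − 50.3°) = 97.300° from the x-axis; with |PQ| = 31.0, Q = P + 31.0·(cos 97.300°, sin 97.300°) = (16.916, 17.514). The perpendicularity gives QC at right angles to PQ; with |QC| = 11.5 on the right of PQ, C = Q + 11.5·(0.99189, 0.12706) = (28.323, 18.975). Then |JC| = |C − J| = 34.091.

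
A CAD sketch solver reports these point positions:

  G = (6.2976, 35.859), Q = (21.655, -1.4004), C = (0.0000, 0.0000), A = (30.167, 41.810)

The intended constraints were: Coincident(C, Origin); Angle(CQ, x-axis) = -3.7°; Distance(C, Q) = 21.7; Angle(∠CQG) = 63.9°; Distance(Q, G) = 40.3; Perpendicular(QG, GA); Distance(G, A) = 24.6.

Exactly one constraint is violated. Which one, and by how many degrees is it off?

Perpendicular(QG, GA) — off by 8.40°.

C = (0.00, 0.00) ✓; CQ at -3.700° ✓; |CQ| = 21.70 ✓; ∠CQG = 63.90° ✓; |QG| = 40.30 ✓; ∠(QG, GA) = 98.40° ✗; |GA| = 24.60 ✓.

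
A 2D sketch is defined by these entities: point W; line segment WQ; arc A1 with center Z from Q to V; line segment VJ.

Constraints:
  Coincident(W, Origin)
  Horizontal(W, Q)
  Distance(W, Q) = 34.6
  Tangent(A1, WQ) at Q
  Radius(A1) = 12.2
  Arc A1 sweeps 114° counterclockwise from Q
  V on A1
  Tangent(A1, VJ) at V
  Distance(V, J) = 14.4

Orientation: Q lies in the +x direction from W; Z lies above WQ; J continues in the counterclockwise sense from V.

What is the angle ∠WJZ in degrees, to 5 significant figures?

36.491°

W is at the origin; W and Q share the same y with |WQ| = 34.6 and Q on the +x side, so Q = (34.600, 0.0000). Tangency of A1 to WQ means the radius ZQ is perpendicular to WQ, so Z = Q + (0, 12.2) = (34.600, 12.200). On A1, Q sits at bearing -90° from Z; a 114° counterclockwise sweep puts V at bearing 24°, so V = Z + 12.2·(cos 24°, sin 24°) = (45.745, 17.162). Tangency of A1 to VJ means the radius ZV is perpendicular to VJ, so VJ runs along (−sin 24°, cos 24°); with |VJ| = 14.4, J = (39.888, 30.317). Then cos ∠WJZ = JW·JZ / (|JW||JZ|), giving 36.491°.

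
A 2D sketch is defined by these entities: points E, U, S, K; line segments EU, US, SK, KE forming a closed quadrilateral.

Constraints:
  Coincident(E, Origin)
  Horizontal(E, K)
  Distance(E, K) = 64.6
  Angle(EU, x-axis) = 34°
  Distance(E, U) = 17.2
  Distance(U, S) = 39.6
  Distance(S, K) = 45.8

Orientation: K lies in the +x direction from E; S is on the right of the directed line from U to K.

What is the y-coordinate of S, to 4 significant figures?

-27.52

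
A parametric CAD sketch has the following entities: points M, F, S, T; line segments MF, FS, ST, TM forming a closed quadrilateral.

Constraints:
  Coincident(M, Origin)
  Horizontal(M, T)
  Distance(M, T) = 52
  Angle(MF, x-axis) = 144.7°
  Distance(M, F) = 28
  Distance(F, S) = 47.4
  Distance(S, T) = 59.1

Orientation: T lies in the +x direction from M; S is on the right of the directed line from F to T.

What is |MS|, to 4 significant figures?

25.96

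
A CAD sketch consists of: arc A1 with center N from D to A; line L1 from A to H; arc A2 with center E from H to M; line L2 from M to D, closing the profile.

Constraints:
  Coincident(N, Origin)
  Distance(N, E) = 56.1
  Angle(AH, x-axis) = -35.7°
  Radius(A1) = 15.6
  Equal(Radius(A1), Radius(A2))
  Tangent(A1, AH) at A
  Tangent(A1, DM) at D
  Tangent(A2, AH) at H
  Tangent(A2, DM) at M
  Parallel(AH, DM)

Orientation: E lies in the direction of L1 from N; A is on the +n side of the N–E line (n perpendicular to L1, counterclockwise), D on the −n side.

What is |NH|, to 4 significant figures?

58.23

The slot axis is L1's direction at -35.7°, so u = (cos -35.7°, sin -35.7°) = (0.8121, -0.5835) and n = (−sin -35.7°, cos -35.7°) = (0.5835, 0.8121). N is at the origin and E lies 56.1 along u from N, so E = 56.1·u = (45.56, -32.74). Tangency of A1 to both parallel lines with radius 15.6 puts A and D at N ± 15.6·n: A = (9.103, 12.67), D = (-9.103, -12.67). Equal radii place H and M the same way about E: H = E + 15.6·n = (54.66, -20.07), M = E − 15.6·n = (36.45, -45.41). Then |NH| = |H − N| = 58.23.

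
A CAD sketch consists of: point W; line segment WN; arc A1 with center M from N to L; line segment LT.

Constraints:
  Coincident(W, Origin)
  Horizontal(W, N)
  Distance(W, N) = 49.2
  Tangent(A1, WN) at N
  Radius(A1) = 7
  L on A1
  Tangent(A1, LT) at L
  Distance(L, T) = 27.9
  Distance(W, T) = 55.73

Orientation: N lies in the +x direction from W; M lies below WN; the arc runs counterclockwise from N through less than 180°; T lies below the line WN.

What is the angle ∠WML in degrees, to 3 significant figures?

10.2°

W is at the origin; W and N share the same y with |WN| = 49.2 and N on the +x side, so N = (49.2, 0.00). Since A1 is tangent to WN there, MN ⟂ WN, so M = N + (0, -7) = (49.2, -7.00). Since ML ⟂ LT (tangency), |MT| = √(7.0² + 27.9²) = 28.8 regardless of where L sits on A1. So T lies on both circle(W, 55.73) and circle(M, 28.8); the below-WN intersection is T = (43.3, -35.1). L is the foot of the tangent from T: L = (42.2, -7.26).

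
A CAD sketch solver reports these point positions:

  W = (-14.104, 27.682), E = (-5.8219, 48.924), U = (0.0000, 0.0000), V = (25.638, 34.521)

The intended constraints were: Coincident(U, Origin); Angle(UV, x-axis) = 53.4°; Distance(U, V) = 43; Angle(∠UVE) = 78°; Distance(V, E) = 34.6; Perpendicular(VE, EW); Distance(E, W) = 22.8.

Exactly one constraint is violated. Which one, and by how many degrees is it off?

Perpendicular(VE, EW) — off by 3.30°.

U = (0.00, 0.00) ✓; UV at 53.40° ✓; |UV| = 43.00 ✓; ∠UVE = 78.00° ✓; |VE| = 34.60 ✓; ∠(VE, EW) = 93.30° ✗; |EW| = 22.80 ✓.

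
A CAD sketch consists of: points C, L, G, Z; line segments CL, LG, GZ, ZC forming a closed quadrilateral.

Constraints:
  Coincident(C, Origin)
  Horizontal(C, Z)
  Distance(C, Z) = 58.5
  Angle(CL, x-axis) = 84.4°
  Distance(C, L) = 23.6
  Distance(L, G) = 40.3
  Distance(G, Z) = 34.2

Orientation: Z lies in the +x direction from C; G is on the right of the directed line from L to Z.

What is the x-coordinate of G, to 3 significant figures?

25.6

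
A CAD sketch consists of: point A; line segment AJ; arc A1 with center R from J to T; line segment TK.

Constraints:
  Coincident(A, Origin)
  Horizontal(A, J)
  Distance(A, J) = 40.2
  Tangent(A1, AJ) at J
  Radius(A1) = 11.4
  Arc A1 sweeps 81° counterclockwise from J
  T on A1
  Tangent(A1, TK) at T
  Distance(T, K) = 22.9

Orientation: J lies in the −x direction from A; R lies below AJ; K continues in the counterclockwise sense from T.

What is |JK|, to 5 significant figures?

35.487

On A1, J sits at bearing 90° from R; an 81° counterclockwise sweep puts T at bearing 171°, so T = R + 11.4·(cos 171°, sin 171°) = (-51.460, -9.6166). The tangent condition forces RT to be normal to TK, so TK runs along (−sin 171°, cos 171°); with |TK| = 22.9, K = (-55.042, -32.235). Then |JK| = |K − J| = 35.487.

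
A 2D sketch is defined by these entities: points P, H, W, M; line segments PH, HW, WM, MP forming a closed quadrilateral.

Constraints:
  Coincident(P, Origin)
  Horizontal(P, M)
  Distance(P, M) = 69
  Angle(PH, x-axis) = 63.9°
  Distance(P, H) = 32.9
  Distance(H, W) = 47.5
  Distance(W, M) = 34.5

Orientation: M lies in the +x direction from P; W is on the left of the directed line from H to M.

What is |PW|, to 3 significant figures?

70.4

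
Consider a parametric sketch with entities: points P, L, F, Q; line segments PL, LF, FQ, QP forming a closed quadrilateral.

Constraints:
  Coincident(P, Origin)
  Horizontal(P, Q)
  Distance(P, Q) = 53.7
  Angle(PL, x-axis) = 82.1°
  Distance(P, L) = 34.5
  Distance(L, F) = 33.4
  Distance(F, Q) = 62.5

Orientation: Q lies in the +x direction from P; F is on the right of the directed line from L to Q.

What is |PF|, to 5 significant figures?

9.4104

Checks: |LF| = 33.40 ✓; |FQ| = 62.50 ✓.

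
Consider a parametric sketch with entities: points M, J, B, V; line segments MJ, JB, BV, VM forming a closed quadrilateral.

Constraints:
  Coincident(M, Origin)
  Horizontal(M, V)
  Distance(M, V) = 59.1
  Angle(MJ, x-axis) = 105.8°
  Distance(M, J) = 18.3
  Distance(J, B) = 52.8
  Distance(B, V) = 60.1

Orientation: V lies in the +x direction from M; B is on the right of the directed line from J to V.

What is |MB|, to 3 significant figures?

34.5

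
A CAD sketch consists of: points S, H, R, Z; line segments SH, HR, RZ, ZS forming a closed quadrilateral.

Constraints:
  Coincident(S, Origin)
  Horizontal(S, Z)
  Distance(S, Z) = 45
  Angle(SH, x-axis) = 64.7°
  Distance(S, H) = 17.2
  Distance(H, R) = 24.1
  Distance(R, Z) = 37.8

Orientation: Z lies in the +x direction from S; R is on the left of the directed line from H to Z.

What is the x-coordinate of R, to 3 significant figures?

24.9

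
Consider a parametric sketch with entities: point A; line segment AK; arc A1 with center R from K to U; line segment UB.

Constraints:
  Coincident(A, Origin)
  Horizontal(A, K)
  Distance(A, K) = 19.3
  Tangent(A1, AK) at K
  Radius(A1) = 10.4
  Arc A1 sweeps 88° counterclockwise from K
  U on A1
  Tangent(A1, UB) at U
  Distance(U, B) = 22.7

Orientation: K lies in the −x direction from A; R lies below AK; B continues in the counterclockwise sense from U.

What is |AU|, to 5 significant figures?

31.344

The tangent condition forces RK to be normal to AK, so R = K + (0, -10.4) = (-19.300, -10.400). On A1, K sits at bearing 90° from R; an 88° counterclockwise sweep puts U at bearing 178°, so U = R + 10.4·(cos 178°, sin 178°) = (-29.694, -10.037). Then |AU| = |U − A| = 31.344.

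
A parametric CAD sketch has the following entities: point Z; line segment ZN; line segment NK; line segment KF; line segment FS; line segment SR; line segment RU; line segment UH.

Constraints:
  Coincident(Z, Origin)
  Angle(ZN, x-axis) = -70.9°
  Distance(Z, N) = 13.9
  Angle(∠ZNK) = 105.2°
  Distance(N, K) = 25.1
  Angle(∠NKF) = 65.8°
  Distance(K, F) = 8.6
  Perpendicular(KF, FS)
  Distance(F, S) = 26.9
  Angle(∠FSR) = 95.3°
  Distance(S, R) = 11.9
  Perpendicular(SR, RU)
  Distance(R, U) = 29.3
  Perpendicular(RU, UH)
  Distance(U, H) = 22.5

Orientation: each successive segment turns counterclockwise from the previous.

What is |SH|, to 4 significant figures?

31.16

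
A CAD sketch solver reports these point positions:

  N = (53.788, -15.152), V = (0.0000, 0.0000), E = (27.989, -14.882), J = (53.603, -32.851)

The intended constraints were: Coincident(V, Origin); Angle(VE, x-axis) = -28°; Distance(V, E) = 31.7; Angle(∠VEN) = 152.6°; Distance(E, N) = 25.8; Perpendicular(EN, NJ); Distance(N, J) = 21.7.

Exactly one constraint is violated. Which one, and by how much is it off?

Distance(N, J) = 21.7 — off by 4.00.

V = (0.00, 0.00) ✓; VE at -28.00° ✓; |VE| = 31.70 ✓; ∠VEN = 152.6° ✓; |EN| = 25.80 ✓; ∠(EN, NJ) = 90.00° ✓; |NJ| = 17.70 ✗.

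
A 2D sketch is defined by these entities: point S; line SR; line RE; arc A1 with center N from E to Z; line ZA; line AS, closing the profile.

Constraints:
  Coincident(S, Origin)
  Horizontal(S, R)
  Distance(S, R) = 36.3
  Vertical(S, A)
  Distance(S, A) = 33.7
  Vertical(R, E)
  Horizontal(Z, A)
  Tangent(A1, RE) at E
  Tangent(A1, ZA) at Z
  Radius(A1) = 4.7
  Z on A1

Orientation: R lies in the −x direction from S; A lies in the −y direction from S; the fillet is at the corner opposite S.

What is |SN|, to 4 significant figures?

42.89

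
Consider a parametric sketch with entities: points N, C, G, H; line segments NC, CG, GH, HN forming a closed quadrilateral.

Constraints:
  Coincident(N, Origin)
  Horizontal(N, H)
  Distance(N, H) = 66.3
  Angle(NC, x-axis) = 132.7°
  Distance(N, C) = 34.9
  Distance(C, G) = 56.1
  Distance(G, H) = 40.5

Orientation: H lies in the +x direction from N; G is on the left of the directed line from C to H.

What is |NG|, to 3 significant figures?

39.1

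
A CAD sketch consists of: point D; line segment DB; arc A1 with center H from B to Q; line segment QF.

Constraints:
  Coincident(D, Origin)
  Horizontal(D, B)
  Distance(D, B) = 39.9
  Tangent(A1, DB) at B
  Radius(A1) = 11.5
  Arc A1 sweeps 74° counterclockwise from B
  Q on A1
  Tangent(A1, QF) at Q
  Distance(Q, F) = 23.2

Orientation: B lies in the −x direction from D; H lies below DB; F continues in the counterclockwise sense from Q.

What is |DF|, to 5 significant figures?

65.017

On A1, B sits at bearing 90° from H; a 74° counterclockwise sweep puts Q at bearing 164°, so Q = H + 11.5·(cos 164°, sin 164°) = (-50.955, -8.3302). The tangent condition forces HQ to be normal to QF, so QF runs along (−sin 164°, cos 164°); with |QF| = 23.2, F = (-57.349, -30.631). Then |DF| = |F − D| = 65.017.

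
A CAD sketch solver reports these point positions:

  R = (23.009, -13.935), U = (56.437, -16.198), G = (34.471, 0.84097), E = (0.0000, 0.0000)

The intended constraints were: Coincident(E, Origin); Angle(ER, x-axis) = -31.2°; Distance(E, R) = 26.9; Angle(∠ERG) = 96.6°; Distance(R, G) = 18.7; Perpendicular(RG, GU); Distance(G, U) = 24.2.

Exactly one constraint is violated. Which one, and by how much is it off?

Distance(G, U) = 24.2 — off by 3.60.

E = (0.00, 0.00) ✓; ER at -31.20° ✓; |ER| = 26.90 ✓; ∠ERG = 96.60° ✓; |RG| = 18.70 ✓; ∠(RG, GU) = 90.00° ✓; |GU| = 27.80 ✗.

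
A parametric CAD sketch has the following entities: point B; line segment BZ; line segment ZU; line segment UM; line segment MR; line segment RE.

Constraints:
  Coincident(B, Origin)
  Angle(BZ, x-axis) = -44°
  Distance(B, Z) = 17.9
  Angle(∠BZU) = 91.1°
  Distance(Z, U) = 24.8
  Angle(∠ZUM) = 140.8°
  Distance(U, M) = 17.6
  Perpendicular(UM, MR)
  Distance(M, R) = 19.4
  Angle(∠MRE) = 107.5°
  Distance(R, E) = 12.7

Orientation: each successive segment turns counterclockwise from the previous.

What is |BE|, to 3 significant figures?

15.1

B is at the origin; BZ runs at -44.0° with length 17.9, so Z = (12.9, -12.4). ∠BZU = 91.1° gives ZU at 44.9° from the x-axis; with |ZU| = 24.8, U = (30.4, 5.07). ∠ZUM = 140.8° gives UM at 84.1° from the x-axis; with |UM| = 17.6, M = (32.3, 22.6). UM is perpendicular to MR, so MR runs at 174°; with |MR| = 19.4, R = (13.0, 24.6). ∠MRE = 107.5° gives RE at -113° from the x-axis; with |RE| = 12.7, E = (7.91, 12.9). Then |BE| = |E − B| = 15.1.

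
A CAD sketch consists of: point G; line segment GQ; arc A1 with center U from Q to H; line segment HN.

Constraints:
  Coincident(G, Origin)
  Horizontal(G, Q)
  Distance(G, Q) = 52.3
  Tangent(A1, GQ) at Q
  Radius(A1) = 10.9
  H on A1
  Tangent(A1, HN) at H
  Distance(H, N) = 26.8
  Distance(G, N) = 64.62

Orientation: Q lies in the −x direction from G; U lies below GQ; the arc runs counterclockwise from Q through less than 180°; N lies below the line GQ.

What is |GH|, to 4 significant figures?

64.09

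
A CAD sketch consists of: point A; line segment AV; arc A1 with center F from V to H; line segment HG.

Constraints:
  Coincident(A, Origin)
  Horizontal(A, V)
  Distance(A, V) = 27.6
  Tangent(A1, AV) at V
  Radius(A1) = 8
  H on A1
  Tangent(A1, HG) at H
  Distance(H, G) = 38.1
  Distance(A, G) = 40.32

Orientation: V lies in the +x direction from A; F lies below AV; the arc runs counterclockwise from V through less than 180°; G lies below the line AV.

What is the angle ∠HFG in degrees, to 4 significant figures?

78.14°

Checks: A.y = 0.00, V.y = 0.00 ✓; |FH| = 8.000 ✓; ∠(FH, HG) = 90.00° ✓; |HG| = 38.10 ✓; |AG| = 40.32 ✓.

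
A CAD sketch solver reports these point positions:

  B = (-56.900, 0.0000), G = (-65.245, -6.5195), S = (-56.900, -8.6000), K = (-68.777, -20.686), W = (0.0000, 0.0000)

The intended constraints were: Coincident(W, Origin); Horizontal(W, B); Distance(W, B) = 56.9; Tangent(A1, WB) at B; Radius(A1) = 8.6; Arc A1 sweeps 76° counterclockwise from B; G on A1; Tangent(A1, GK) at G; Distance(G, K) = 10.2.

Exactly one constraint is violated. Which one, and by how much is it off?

Distance(G, K) = 10.2 — off by 4.40.

W = (0.00, 0.00) ✓; W.y = 0.00, B.y = 0.00 ✓; |WB| = 56.90 ✓; ∠(SB, BW) = 90.00° ✓; |SB| = 8.600 ✓; bearing(S→G) − bearing(S→B) = 76.00° ✓; |SG| = 8.600 ✓; ∠(SG, GK) = 90.00° ✓; |GK| = 14.60 ✗.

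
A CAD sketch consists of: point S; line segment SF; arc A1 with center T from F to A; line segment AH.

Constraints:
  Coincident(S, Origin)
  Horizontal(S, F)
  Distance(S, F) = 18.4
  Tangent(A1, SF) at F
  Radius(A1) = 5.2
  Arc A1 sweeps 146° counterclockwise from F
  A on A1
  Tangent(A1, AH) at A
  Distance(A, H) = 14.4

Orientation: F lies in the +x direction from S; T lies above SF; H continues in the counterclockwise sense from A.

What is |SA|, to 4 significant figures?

23.33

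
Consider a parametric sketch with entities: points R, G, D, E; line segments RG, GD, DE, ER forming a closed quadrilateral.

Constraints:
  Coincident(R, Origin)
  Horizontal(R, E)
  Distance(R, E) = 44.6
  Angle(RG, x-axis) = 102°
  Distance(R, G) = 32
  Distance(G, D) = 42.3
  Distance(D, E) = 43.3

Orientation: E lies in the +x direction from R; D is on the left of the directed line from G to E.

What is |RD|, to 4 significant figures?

54.24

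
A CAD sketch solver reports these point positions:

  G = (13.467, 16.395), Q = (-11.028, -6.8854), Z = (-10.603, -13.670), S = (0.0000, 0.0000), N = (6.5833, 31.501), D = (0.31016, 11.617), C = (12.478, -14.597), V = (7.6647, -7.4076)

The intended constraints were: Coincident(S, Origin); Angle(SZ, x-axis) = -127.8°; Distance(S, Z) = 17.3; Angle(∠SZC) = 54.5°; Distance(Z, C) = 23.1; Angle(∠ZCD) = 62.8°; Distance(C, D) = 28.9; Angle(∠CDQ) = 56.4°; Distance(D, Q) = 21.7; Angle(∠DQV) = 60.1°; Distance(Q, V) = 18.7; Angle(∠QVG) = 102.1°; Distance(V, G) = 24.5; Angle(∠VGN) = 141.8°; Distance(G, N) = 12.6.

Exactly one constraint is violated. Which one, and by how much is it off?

Distance(G, N) = 12.6 — off by 4.00.

S = (0.00, 0.00) ✓; SZ at -127.8° ✓; |SZ| = 17.30 ✓; ∠SZC = 54.50° ✓; |ZC| = 23.10 ✓; ∠ZCD = 62.80° ✓; |CD| = 28.90 ✓; ∠CDQ = 56.40° ✓; |DQ| = 21.70 ✓; ∠DQV = 60.10° ✓; |QV| = 18.70 ✓; ∠QVG = 102.1° ✓; |VG| = 24.50 ✓; ∠VGN = 141.8° ✓; |GN| = 16.60 ✗.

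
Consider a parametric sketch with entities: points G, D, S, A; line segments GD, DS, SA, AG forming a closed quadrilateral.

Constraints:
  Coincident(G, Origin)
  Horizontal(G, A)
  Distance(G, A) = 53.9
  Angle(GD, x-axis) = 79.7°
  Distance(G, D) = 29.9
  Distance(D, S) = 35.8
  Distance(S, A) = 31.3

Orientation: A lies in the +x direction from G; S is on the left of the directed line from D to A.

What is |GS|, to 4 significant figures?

50.09

Checks: |DS| = 35.80 ✓; |SA| = 31.30 ✓.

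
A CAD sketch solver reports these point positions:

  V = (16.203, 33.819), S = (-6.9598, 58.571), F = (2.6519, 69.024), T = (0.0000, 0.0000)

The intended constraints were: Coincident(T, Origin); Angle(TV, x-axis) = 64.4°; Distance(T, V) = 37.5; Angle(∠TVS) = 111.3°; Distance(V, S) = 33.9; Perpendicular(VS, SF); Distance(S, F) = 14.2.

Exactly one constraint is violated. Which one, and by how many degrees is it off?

Perpendicular(VS, SF) — off by 4.30°.

T = (0.00, 0.00) ✓; TV at 64.40° ✓; |TV| = 37.50 ✓; ∠TVS = 111.3° ✓; |VS| = 33.90 ✓; ∠(VS, SF) = 85.70° ✗; |SF| = 14.20 ✓.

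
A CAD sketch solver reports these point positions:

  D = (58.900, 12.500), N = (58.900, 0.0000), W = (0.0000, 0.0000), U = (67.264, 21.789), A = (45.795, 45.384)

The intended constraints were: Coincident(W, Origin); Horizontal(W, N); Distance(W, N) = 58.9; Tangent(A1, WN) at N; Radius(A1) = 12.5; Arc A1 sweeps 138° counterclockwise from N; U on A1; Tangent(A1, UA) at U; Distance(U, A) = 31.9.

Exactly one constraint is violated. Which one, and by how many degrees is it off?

Tangent(A1, UA) at U — off by 5.70°.

W = (0.00, 0.00) ✓; W.y = 0.00, N.y = 0.00 ✓; |WN| = 58.90 ✓; ∠(DN, NW) = 90.00° ✓; |DN| = 12.50 ✓; bearing(D→U) − bearing(D→N) = 138.0° ✓; |DU| = 12.50 ✓; ∠(DU, UA) = 95.70° ✗; |UA| = 31.90 ✓.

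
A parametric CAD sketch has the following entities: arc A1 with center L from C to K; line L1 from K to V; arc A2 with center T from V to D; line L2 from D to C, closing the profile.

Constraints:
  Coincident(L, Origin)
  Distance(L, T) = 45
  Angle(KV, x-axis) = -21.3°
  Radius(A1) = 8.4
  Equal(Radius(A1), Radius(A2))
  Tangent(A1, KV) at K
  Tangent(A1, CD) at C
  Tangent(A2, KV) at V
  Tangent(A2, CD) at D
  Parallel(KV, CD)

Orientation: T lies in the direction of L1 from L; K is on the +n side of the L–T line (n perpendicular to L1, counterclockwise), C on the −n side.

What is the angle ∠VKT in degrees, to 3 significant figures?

10.6°

Tangency of A1 to both parallel lines with radius 8.4 puts K and C at L ± 8.4·n: K = (3.05, 7.83), C = (-3.05, -7.83). Equal radii place V and D the same way about T: V = T + 8.4·n = (45.0, -8.52), D = T − 8.4·n = (38.9, -24.2). Then cos ∠VKT = KV·KT / (|KV||KT|), giving 10.6°.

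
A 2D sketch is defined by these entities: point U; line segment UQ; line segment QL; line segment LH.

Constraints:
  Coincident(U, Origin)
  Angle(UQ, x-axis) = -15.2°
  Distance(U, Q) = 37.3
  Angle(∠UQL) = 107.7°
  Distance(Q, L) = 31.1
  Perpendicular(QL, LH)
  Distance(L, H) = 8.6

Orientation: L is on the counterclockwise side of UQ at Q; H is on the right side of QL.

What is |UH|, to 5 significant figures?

61.229

U is at the origin; UQ runs at -15.2° with length 37.3, so Q = 37.3·(cos -15.2°, sin -15.2°) = (35.995, -9.7797). ∠UQL = 107.7°, so QL runs at -15.2° + (180° − 107.7°) = 57.100° from the x-axis; with |QL| = 31.1, L = Q + 31.1·(cos 57.100°, sin 57.100°) = (52.888, 16.333). QL ⟂ LH; with |LH| = 8.6 on the right of QL, H = L + 8.6·(0.83962, -0.54317) = (60.109, 11.661). Then |UH| = |H − U| = 61.229.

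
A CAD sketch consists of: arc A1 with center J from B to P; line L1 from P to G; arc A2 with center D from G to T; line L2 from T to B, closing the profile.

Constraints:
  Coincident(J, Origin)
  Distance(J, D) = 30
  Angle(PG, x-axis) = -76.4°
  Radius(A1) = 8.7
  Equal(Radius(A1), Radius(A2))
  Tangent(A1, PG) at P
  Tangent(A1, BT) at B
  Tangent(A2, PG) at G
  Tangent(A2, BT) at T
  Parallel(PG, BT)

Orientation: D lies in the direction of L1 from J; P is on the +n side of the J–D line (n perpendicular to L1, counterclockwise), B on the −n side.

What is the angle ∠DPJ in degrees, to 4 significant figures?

73.83°

The slot axis is L1's direction at -76.4°, so u = (cos -76.4°, sin -76.4°) = (0.2351, -0.9720) and n = (−sin -76.4°, cos -76.4°) = (0.9720, 0.2351). J is at the origin and D lies 30.0 along u from J, so D = 30.0·u = (7.054, -29.16). Tangency of A1 to both parallel lines with radius 8.7 puts P and B at J ± 8.7·n: P = (8.456, 2.046), B = (-8.456, -2.046). Then cos ∠DPJ = PD·PJ / (|PD||PJ|), giving 73.83°.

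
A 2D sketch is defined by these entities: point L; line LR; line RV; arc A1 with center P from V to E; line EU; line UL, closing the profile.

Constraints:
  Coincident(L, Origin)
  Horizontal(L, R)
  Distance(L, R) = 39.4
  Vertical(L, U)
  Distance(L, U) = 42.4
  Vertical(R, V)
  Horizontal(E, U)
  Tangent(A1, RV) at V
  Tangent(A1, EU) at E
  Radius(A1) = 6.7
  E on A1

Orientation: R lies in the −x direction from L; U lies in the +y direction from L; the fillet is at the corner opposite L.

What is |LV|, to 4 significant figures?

53.17

The virtual corner opposite L is at (-39.40, 42.40). A1 meets RV tangentially, so PV is at right angles to RV and the tangent condition forces PE to be normal to EU, with radius 6.7, so the center P sits 6.7 in from both sides at P = (-32.70, 35.70). That places the tangent points at V = (-39.40, 35.70) on RV and E = (-32.70, 42.40) on EU. Then |LV| = |V − L| = 53.17.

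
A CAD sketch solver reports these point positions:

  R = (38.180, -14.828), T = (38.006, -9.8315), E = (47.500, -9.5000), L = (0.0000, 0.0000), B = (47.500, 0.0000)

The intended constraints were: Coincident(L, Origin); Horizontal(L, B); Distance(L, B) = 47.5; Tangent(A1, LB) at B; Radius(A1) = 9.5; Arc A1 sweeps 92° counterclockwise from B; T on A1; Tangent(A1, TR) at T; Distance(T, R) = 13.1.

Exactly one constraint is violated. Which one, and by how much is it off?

Distance(T, R) = 13.1 — off by 8.10.

L = (0.00, 0.00) ✓; L.y = 0.00, B.y = 0.00 ✓; |LB| = 47.50 ✓; ∠(EB, BL) = 90.00° ✓; |EB| = 9.500 ✓; bearing(E→T) − bearing(E→B) = 92.00° ✓; |ET| = 9.500 ✓; ∠(ET, TR) = 90.01° ✓; |TR| = 5.000 ✗.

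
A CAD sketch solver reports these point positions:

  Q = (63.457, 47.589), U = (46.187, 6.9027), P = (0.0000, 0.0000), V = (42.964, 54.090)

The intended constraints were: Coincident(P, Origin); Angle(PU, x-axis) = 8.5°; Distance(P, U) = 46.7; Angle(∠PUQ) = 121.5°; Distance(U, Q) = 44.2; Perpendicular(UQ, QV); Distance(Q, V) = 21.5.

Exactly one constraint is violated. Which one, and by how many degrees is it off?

Perpendicular(UQ, QV) — off by 5.40°.

P = (0.00, 0.00) ✓; PU at 8.500° ✓; |PU| = 46.70 ✓; ∠PUQ = 121.5° ✓; |UQ| = 44.20 ✓; ∠(UQ, QV) = 95.40° ✗; |QV| = 21.50 ✓.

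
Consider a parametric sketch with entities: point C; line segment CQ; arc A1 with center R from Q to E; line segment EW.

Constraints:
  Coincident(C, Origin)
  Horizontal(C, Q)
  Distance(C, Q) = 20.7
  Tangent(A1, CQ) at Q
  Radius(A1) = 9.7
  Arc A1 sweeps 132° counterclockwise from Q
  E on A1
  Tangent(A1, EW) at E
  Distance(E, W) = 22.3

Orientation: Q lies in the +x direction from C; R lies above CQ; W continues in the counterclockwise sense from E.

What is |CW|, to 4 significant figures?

35.24

C is at the origin; C and Q share the same y with |CQ| = 20.7 and Q on the +x side, so Q = (20.70, 0.000). Since A1 is tangent to CQ there, RQ ⟂ CQ, so R = Q + (0, 9.7) = (20.70, 9.700). On A1, Q sits at bearing -90° from R; a 132° counterclockwise sweep puts E at bearing 42°, so E = R + 9.7·(cos 42°, sin 42°) = (27.91, 16.19). Tangency of A1 to EW means the radius RE is perpendicular to EW, so EW runs along (−sin 42°, cos 42°); with |EW| = 22.3, W = (12.99, 32.76). Then |CW| = |W − C| = 35.24.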